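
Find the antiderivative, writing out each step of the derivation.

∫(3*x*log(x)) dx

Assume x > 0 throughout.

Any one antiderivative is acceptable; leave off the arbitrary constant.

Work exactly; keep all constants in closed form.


Step 1. Integrate ∫(3*x*log(x)) dx by parts with u = log(x), dv = (3*x) dx, so v = 3*x**2/2 [assuming x > 0]: now 3*x**2*log(x)/2 + ∫(-3*x/2) dx.
Step 2. Evaluate the standard form: now 3*x**2*log(x)/2 - 3*x**2/4.
Answer: 3*x**2*log(x)/2 - 3*x**2/4.


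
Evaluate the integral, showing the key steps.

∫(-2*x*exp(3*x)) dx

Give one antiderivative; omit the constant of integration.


Step 1. Integrate ∫(-2*x*exp(3*x)) dx by parts with u = x, dv = (-2*exp(3*x)) dx, so v = -2*exp(3*x)/3: now -2*x*exp(3*x)/3 + ∫(2*exp(3*x)/3) dx.
Step 2. Evaluate the standard form: now -2*x*exp(3*x)/3 + 2*exp(3*x)/9.
Answer: -2*x*exp(3*x)/3 + 2*exp(3*x)/9.


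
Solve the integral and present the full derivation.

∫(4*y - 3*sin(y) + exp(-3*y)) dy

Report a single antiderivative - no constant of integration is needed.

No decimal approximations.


Step 1. Rewrite: now ∫(4*y) dy + ∫(exp(-3*y)) dy + ∫(-3*sin(y)) dy.
Step 2. Evaluate the standard form: now 3*cos(y) + ∫(4*y) dy + ∫(exp(-3*y)) dy.
Step 3. Evaluate the standard form: now 2*y**2 + 3*cos(y) + ∫(exp(-3*y)) dy.
Step 4. Evaluate the standard form: now 2*y**2 + 3*cos(y) - exp(-3*y)/3.
Answer: 2*y**2 + 3*cos(y) - exp(-3*y)/3.


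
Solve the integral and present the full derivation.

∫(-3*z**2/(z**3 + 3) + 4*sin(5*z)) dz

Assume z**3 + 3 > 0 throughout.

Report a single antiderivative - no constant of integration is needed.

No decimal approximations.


Step 1. Rewrite: now ∫(-3*z**2/(z**3 + 3)) dz + ∫(4*sin(5*z)) dz.
Step 2. Evaluate the standard form: now -4*cos(5*z)/5 + ∫(-3*z**2/(z**3 + 3)) dz.
Step 3. Substitute u = z**3 + 3, turning ∫(-3*z**2/(z**3 + 3)) dz into ∫(-1/u) du: now -4*cos(5*z)/5 + ∫(-1/u) du.
Step 4. Evaluate the standard form [assuming u > 0]: now -log(u) - 4*cos(5*z)/5.
Step 5. Substitute back u = z**3 + 3: now -log(z**3 + 3) - 4*cos(5*z)/5.
Answer: -log(z**3 + 3) - 4*cos(5*z)/5.


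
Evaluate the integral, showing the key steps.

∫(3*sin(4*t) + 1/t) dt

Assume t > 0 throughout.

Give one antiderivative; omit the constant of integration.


Step 1. Rewrite: now ∫(1/t) dt + ∫(3*sin(4*t)) dt.
Step 2. Evaluate the standard form [assuming t > 0]: now log(t) + ∫(3*sin(4*t)) dt.
Step 3. Evaluate the standard form: now log(t) - 3*cos(4*t)/4.
Answer: log(t) - 3*cos(4*t)/4.


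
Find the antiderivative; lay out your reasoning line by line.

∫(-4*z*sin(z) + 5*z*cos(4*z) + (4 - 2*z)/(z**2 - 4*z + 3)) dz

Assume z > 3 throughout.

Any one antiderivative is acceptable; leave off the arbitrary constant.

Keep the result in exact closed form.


Step 1. Rewrite: now ∫(-4*z*sin(z)) dz + ∫(5*z*cos(4*z)) dz + ∫((4 - 2*z)/(z**2 - 4*z + 3)) dz.
Step 2. Decompose ∫((4 - 2*z)/(z**2 - 4*z + 3)) dz by partial fractions, (4 - 2*z)/(z**2 - 4*z + 3) = -1/(z - 1) - 1/(z - 3): now ∫(-4*z*sin(z)) dz + ∫(5*z*cos(4*z)) dz + ∫(-1/(z - 3)) dz + ∫(-1/(z - 1)) dz.
Step 3. Evaluate the standard form [assuming z > 3]: now -log(z - 3) + ∫(-4*z*sin(z)) dz + ∫(5*z*cos(4*z)) dz + ∫(-1/(z - 1)) dz.
Step 4. Evaluate the standard form [assuming z > 1]: now -log(z - 3) - log(z - 1) + ∫(-4*z*sin(z)) dz + ∫(5*z*cos(4*z)) dz.
Step 5. Integrate ∫(5*z*cos(4*z)) dz by parts with u = z, dv = (5*cos(4*z)) dz, so v = 5*sin(4*z)/4: now 5*z*sin(4*z)/4 - log(z - 3) - log(z - 1) + ∫(-4*z*sin(z)) dz + ∫(-5*sin(4*z)/4) dz.
Step 6. Evaluate the standard form: now 5*z*sin(4*z)/4 - log(z - 3) - log(z - 1) + 5*cos(4*z)/16 + ∫(-4*z*sin(z)) dz.
Step 7. Integrate ∫(-4*z*sin(z)) dz by parts with u = z, dv = (-4*sin(z)) dz, so v = 4*cos(z): now 5*z*sin(4*z)/4 + 4*z*cos(z) - log(z - 3) - log(z - 1) + 5*cos(4*z)/16 + ∫(-4*cos(z)) dz.
Step 8. Evaluate the standard form: now 5*z*sin(4*z)/4 + 4*z*cos(z) - log(z - 3) - log(z - 1) - 4*sin(z) + 5*cos(4*z)/16.
Answer: 5*z*sin(4*z)/4 + 4*z*cos(z) - log(z - 3) - log(z - 1) - 4*sin(z) + 5*cos(4*z)/16.


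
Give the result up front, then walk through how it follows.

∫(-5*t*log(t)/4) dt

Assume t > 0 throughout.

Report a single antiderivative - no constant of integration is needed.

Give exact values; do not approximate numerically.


The answer is -5*t**2*log(t)/8 + 5*t**2/16.
Step 1. Integrate ∫(-5*t*log(t)/4) dt by parts with u = log(t), dv = (-5*t/4) dt, so v = -5*t**2/8 [assuming t > 0]: now -5*t**2*log(t)/8 + ∫(5*t/8) dt.
Step 2. Evaluate the standard form: now -5*t**2*log(t)/8 + 5*t**2/16.
Answer: -5*t**2*log(t)/8 + 5*t**2/16.


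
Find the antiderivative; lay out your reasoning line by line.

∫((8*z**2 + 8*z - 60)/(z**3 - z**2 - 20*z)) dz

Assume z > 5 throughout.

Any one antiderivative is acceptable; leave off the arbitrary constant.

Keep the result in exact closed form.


Step 1. Decompose ∫((8*z**2 + 8*z - 60)/(z**3 - z**2 - 20*z)) dz by partial fractions, (8*z**2 + 8*z - 60)/(z**3 - z**2 - 20*z) = 1/(z + 4) + 4/(z - 5) + 3/z: now ∫(3/z) dz + ∫(4/(z - 5)) dz + ∫(1/(z + 4)) dz.
Step 2. Evaluate the standard form [assuming z > 0]: now 3*log(z) + ∫(4/(z - 5)) dz + ∫(1/(z + 4)) dz.
Step 3. Evaluate the standard form [assuming z > -4]: now 3*log(z) + log(z + 4) + ∫(4/(z - 5)) dz.
Step 4. Evaluate the standard form [assuming z > 5]: now 3*log(z) + 4*log(z - 5) + log(z + 4).
Answer: 3*log(z) + 4*log(z - 5) + log(z + 4).


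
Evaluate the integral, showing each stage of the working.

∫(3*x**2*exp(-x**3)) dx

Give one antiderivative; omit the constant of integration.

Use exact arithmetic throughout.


Step 1. Substitute u = x**3, turning ∫(3*x**2*exp(-x**3)) dx into ∫(exp(-u)) du: now ∫(exp(-u)) du.
Step 2. Evaluate the standard form: now -exp(-u).
Step 3. Substitute back u = x**3: now -exp(-x**3).
Answer: -exp(-x**3).


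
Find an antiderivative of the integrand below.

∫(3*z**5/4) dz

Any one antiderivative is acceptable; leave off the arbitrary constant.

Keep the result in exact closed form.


Answer: z**6/8.


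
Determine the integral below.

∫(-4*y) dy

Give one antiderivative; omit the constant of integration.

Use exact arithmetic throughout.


Answer: -2*y**2.


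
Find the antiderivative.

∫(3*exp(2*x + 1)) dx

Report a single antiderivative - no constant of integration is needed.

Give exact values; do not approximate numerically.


Answer: 3*exp(2*x + 1)/2.


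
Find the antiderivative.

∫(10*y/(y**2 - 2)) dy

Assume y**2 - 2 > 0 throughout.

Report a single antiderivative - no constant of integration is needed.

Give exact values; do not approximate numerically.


Answer: 5*log(y**2 - 2).


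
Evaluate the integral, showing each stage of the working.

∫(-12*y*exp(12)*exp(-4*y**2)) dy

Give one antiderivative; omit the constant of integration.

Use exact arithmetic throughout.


Step 1. Substitute u = y**2 - 3, turning ∫(-12*y*exp(12)*exp(-4*y**2)) dy into ∫(-6*exp(-4*u)) du: now ∫(-6*exp(-4*u)) du.
Step 2. Evaluate the standard form: now 3*exp(-4*u)/2.
Step 3. Substitute back u = y**2 - 3: now 3*exp(12 - 4*y**2)/2.
Answer: 3*exp(12 - 4*y**2)/2.


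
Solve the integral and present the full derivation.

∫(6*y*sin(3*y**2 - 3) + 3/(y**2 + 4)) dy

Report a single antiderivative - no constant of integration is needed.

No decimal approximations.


Step 1. Rewrite: now ∫(6*y*sin(3*y**2 - 3)) dy + ∫(3/(y**2 + 4)) dy.
Step 2. Evaluate the standard form: now 3*atan(y/2)/2 + ∫(6*y*sin(3*y**2 - 3)) dy.
Step 3. Substitute u = y**2 - 1, turning ∫(6*y*sin(3*y**2 - 3)) dy into ∫(3*sin(3*u)) du: now 3*atan(y/2)/2 + ∫(3*sin(3*u)) du.
Step 4. Evaluate the standard form: now -cos(3*u) + 3*atan(y/2)/2.
Step 5. Substitute back u = y**2 - 1: now -cos(3*y**2 - 3) + 3*atan(y/2)/2.
Answer: -cos(3*y**2 - 3) + 3*atan(y/2)/2.


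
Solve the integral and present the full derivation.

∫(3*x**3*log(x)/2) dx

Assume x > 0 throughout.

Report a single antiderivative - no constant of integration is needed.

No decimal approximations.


Step 1. Integrate ∫(3*x**3*log(x)/2) dx by parts with u = log(x), dv = (3*x**3/2) dx, so v = 3*x**4/8 [assuming x > 0]: now 3*x**4*log(x)/8 + ∫(-3*x**3/8) dx.
Step 2. Evaluate the standard form: now 3*x**4*log(x)/8 - 3*x**4/32.
Answer: 3*x**4*log(x)/8 - 3*x**4/32.


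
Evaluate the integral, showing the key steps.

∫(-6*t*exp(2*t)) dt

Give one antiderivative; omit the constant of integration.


Step 1. Integrate ∫(-6*t*exp(2*t)) dt by parts with u = t, dv = (-6*exp(2*t)) dt, so v = -3*exp(2*t): now -3*t*exp(2*t) + ∫(3*exp(2*t)) dt.
Step 2. Evaluate the standard form: now -3*t*exp(2*t) + 3*exp(2*t)/2.
Answer: -3*t*exp(2*t) + 3*exp(2*t)/2.


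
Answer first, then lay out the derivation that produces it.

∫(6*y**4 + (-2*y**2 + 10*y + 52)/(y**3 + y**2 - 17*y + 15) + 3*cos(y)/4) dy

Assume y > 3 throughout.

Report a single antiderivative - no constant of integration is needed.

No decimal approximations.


The answer is 6*y**5/5 + 4*log(y - 3) - 5*log(y - 1) - log(y + 5) + 3*sin(y)/4.
Step 1. Rewrite: now ∫(6*y**4) dy + ∫((-2*y**2 + 10*y + 52)/(y**3 + y**2 - 17*y + 15)) dy + ∫(3*cos(y)/4) dy.
Step 2. Decompose ∫((-2*y**2 + 10*y + 52)/(y**3 + y**2 - 17*y + 15)) dy by partial fractions, (-2*y**2 + 10*y + 52)/(y**3 + y**2 - 17*y + 15) = -1/(y + 5) - 5/(y - 1) + 4/(y - 3): now ∫(6*y**4) dy + ∫(4/(y - 3)) dy + ∫(-5/(y - 1)) dy + ∫(-1/(y + 5)) dy + ∫(3*cos(y)/4) dy.
Step 3. Evaluate the standard form [assuming y > 1]: now -5*log(y - 1) + ∫(6*y**4) dy + ∫(4/(y - 3)) dy + ∫(-1/(y + 5)) dy + ∫(3*cos(y)/4) dy.
Step 4. Evaluate the standard form [assuming y > -5]: now -5*log(y - 1) - log(y + 5) + ∫(6*y**4) dy + ∫(4/(y - 3)) dy + ∫(3*cos(y)/4) dy.
Step 5. Evaluate the standard form [assuming y > 3]: now 4*log(y - 3) - 5*log(y - 1) - log(y + 5) + ∫(6*y**4) dy + ∫(3*cos(y)/4) dy.
Step 6. Evaluate the standard form: now 6*y**5/5 + 4*log(y - 3) - 5*log(y - 1) - log(y + 5) + ∫(3*cos(y)/4) dy.
Step 7. Evaluate the standard form: now 6*y**5/5 + 4*log(y - 3) - 5*log(y - 1) - log(y + 5) + 3*sin(y)/4.
Answer: 6*y**5/5 + 4*log(y - 3) - 5*log(y - 1) - log(y + 5) + 3*sin(y)/4.


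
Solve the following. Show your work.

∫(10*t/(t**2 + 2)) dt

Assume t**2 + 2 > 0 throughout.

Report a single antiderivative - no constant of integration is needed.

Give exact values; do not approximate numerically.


Step 1. Substitute u = t**2 + 2, turning ∫(10*t/(t**2 + 2)) dt into ∫(5/u) du: now ∫(5/u) du.
Step 2. Evaluate the standard form [assuming u > 0]: now 5*log(u).
Step 3. Substitute back u = t**2 + 2: now 5*log(t**2 + 2).
Answer: 5*log(t**2 + 2).


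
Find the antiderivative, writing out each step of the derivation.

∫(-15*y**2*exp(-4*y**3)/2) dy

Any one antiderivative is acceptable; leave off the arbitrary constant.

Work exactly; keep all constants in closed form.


Step 1. Substitute u = y**3, turning ∫(-15*y**2*exp(-4*y**3)/2) dy into ∫(-5*exp(-4*u)/2) du: now ∫(-5*exp(-4*u)/2) du.
Step 2. Evaluate the standard form: now 5*exp(-4*u)/8.
Step 3. Substitute back u = y**3: now 5*exp(-4*y**3)/8.
Answer: 5*exp(-4*y**3)/8.


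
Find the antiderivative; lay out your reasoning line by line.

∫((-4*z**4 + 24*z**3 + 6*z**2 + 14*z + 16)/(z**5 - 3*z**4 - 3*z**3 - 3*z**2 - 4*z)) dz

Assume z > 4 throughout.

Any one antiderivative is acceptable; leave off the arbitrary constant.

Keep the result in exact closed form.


Step 1. Decompose ∫((-4*z**4 + 24*z**3 + 6*z**2 + 14*z + 16)/(z**5 - 3*z**4 - 3*z**3 - 3*z**2 - 4*z)) dz by partial fractions, (-4*z**4 + 24*z**3 + 6*z**2 + 14*z + 16)/(z**5 - 3*z**4 - 3*z**3 - 3*z**2 - 4*z) = 2/(z**2 + 1) - 2/(z + 1) + 2/(z - 4) - 4/z: now ∫(-4/z) dz + ∫(2/(z - 4)) dz + ∫(-2/(z + 1)) dz + ∫(2/(z**2 + 1)) dz.
Step 2. Evaluate the standard form [assuming z > -1]: now -2*log(z + 1) + ∫(-4/z) dz + ∫(2/(z - 4)) dz + ∫(2/(z**2 + 1)) dz.
Step 3. Evaluate the standard form [assuming z > 4]: now 2*log(z - 4) - 2*log(z + 1) + ∫(-4/z) dz + ∫(2/(z**2 + 1)) dz.
Step 4. Evaluate the standard form [assuming z > 0]: now -4*log(z) + 2*log(z - 4) - 2*log(z + 1) + ∫(2/(z**2 + 1)) dz.
Step 5. Evaluate the standard form: now -4*log(z) + 2*log(z - 4) - 2*log(z + 1) + 2*atan(z).
Answer: -4*log(z) + 2*log(z - 4) - 2*log(z + 1) + 2*atan(z).


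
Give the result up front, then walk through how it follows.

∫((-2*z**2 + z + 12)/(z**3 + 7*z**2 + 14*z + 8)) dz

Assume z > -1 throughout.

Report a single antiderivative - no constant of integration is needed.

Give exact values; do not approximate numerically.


The answer is 3*log(z + 1) - log(z + 2) - 4*log(z + 4).
Step 1. Decompose ∫((-2*z**2 + z + 12)/(z**3 + 7*z**2 + 14*z + 8)) dz by partial fractions, (-2*z**2 + z + 12)/(z**3 + 7*z**2 + 14*z + 8) = -4/(z + 4) - 1/(z + 2) + 3/(z + 1): now ∫(3/(z + 1)) dz + ∫(-1/(z + 2)) dz + ∫(-4/(z + 4)) dz.
Step 2. Evaluate the standard form [assuming z > -2]: now -log(z + 2) + ∫(3/(z + 1)) dz + ∫(-4/(z + 4)) dz.
Step 3. Evaluate the standard form [assuming z > -1]: now 3*log(z + 1) - log(z + 2) + ∫(-4/(z + 4)) dz.
Step 4. Evaluate the standard form [assuming z > -4]: now 3*log(z + 1) - log(z + 2) - 4*log(z + 4).
Answer: 3*log(z + 1) - log(z + 2) - 4*log(z + 4).


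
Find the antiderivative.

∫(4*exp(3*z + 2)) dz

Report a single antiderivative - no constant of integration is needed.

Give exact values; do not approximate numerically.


Answer: 4*exp(3*z + 2)/3.


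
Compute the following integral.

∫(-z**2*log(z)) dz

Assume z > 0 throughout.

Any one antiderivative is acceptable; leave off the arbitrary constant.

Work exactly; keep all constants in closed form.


Answer: -z**3*log(z)/3 + z**3/9.


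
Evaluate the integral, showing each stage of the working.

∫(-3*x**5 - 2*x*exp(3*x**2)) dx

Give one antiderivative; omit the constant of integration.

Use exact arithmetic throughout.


Step 1. Rewrite: now ∫(-3*x**5) dx + ∫(-2*x*exp(3*x**2)) dx.
Step 2. Substitute u = x**2, turning ∫(-2*x*exp(3*x**2)) dx into ∫(-exp(3*u)) du: now ∫(-3*x**5) dx + ∫(-exp(3*u)) du.
Step 3. Evaluate the standard form: now -exp(3*u)/3 + ∫(-3*x**5) dx.
Step 4. Substitute back u = x**2: now -exp(3*x**2)/3 + ∫(-3*x**5) dx.
Step 5. Evaluate the standard form: now -x**6/2 - exp(3*x**2)/3.
Answer: -x**6/2 - exp(3*x**2)/3.


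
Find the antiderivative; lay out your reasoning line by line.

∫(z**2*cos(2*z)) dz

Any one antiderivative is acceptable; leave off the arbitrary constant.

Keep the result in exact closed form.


Step 1. Integrate ∫(z**2*cos(2*z)) dz by parts with u = z**2, dv = (cos(2*z)) dz, so v = sin(2*z)/2: now z**2*sin(2*z)/2 + ∫(-z*sin(2*z)) dz.
Step 2. Integrate ∫(-z*sin(2*z)) dz by parts with u = z, dv = (-sin(2*z)) dz, so v = cos(2*z)/2: now z**2*sin(2*z)/2 + z*cos(2*z)/2 + ∫(-cos(2*z)/2) dz.
Step 3. Evaluate the standard form: now z**2*sin(2*z)/2 + z*cos(2*z)/2 - sin(2*z)/4.
Answer: z**2*sin(2*z)/2 + z*cos(2*z)/2 - sin(2*z)/4.


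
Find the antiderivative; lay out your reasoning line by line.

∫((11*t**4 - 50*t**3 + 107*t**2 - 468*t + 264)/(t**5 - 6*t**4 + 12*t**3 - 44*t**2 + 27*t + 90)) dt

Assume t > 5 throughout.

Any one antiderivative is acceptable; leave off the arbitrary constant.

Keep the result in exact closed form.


Step 1. Decompose ∫((11*t**4 - 50*t**3 + 107*t**2 - 468*t + 264)/(t**5 - 6*t**4 + 12*t**3 - 44*t**2 + 27*t + 90)) dt by partial fractions, (11*t**4 - 50*t**3 + 107*t**2 - 468*t + 264)/(t**5 - 6*t**4 + 12*t**3 - 44*t**2 + 27*t + 90) = 3/(t**2 + 9) + 5/(t + 1) + 4/(t - 2) + 2/(t - 5): now ∫(2/(t - 5)) dt + ∫(4/(t - 2)) dt + ∫(5/(t + 1)) dt + ∫(3/(t**2 + 9)) dt.
Step 2. Evaluate the standard form [assuming t > 5]: now 2*log(t - 5) + ∫(4/(t - 2)) dt + ∫(5/(t + 1)) dt + ∫(3/(t**2 + 9)) dt.
Step 3. Evaluate the standard form [assuming t > -1]: now 2*log(t - 5) + 5*log(t + 1) + ∫(4/(t - 2)) dt + ∫(3/(t**2 + 9)) dt.
Step 4. Evaluate the standard form [assuming t > 2]: now 2*log(t - 5) + 4*log(t - 2) + 5*log(t + 1) + ∫(3/(t**2 + 9)) dt.
Step 5. Evaluate the standard form: now 2*log(t - 5) + 4*log(t - 2) + 5*log(t + 1) + atan(t/3).
Answer: 2*log(t - 5) + 4*log(t - 2) + 5*log(t + 1) + atan(t/3).


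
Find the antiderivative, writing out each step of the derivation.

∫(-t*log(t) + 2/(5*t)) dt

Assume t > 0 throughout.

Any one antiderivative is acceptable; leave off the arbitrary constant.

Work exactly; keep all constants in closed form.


Step 1. Rewrite: now ∫(2/(5*t)) dt + ∫(-t*log(t)) dt.
Step 2. Evaluate the standard form [assuming t > 0]: now 2*log(t)/5 + ∫(-t*log(t)) dt.
Step 3. Integrate ∫(-t*log(t)) dt by parts with u = log(t), dv = (-t) dt, so v = -t**2/2 [assuming t > 0]: now -t**2*log(t)/2 + 2*log(t)/5 + ∫(t/2) dt.
Step 4. Evaluate the standard form: now -t**2*log(t)/2 + t**2/4 + 2*log(t)/5.
Answer: -t**2*log(t)/2 + t**2/4 + 2*log(t)/5.


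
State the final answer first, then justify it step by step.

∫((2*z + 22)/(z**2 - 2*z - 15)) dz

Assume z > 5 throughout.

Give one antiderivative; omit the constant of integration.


The answer is 4*log(z - 5) - 2*log(z + 3).
Step 1. Decompose ∫((2*z + 22)/(z**2 - 2*z - 15)) dz by partial fractions, (2*z + 22)/(z**2 - 2*z - 15) = -2/(z + 3) + 4/(z - 5): now ∫(4/(z - 5)) dz + ∫(-2/(z + 3)) dz.
Step 2. Evaluate the standard form [assuming z > -3]: now -2*log(z + 3) + ∫(4/(z - 5)) dz.
Step 3. Evaluate the standard form [assuming z > 5]: now 4*log(z - 5) - 2*log(z + 3).
Answer: 4*log(z - 5) - 2*log(z + 3).


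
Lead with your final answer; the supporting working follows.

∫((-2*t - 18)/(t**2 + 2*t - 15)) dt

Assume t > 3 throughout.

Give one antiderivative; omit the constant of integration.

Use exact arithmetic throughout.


The answer is -3*log(t - 3) + log(t + 5).
Step 1. Decompose ∫((-2*t - 18)/(t**2 + 2*t - 15)) dt by partial fractions, (-2*t - 18)/(t**2 + 2*t - 15) = 1/(t + 5) - 3/(t - 3): now ∫(-3/(t - 3)) dt + ∫(1/(t + 5)) dt.
Step 2. Evaluate the standard form [assuming t > -5]: now log(t + 5) + ∫(-3/(t - 3)) dt.
Step 3. Evaluate the standard form [assuming t > 3]: now -3*log(t - 3) + log(t + 5).
Answer: -3*log(t - 3) + log(t + 5).


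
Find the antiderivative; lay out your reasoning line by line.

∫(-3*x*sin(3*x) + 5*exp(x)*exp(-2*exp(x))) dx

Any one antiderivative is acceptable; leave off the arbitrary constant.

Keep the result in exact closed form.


Step 1. Rewrite: now ∫(-3*x*sin(3*x)) dx + ∫(5*exp(x)*exp(-2*exp(x))) dx.
Step 2. Substitute u = exp(x), turning ∫(5*exp(x)*exp(-2*exp(x))) dx into ∫(5*exp(-2*u)) du: now ∫(-3*x*sin(3*x)) dx + ∫(5*exp(-2*u)) du.
Step 3. Evaluate the standard form: now ∫(-3*x*sin(3*x)) dx - 5*exp(-2*u)/2.
Step 4. Substitute back u = exp(x): now ∫(-3*x*sin(3*x)) dx - 5*exp(-2*exp(x))/2.
Step 5. Integrate ∫(-3*x*sin(3*x)) dx by parts with u = x, dv = (-3*sin(3*x)) dx, so v = cos(3*x): now x*cos(3*x) + ∫(-cos(3*x)) dx - 5*exp(-2*exp(x))/2.
Step 6. Evaluate the standard form: now x*cos(3*x) - sin(3*x)/3 - 5*exp(-2*exp(x))/2.
Answer: x*cos(3*x) - sin(3*x)/3 - 5*exp(-2*exp(x))/2.


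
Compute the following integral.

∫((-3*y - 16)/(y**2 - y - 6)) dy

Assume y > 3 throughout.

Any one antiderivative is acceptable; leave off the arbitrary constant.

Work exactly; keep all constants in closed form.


Answer: -5*log(y - 3) + 2*log(y + 2).


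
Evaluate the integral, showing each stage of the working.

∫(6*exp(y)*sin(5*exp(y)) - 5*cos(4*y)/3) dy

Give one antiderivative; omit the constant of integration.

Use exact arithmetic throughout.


Step 1. Rewrite: now ∫(6*exp(y)*sin(5*exp(y))) dy + ∫(-5*cos(4*y)/3) dy.
Step 2. Evaluate the standard form: now -5*sin(4*y)/12 + ∫(6*exp(y)*sin(5*exp(y))) dy.
Step 3. Substitute u = exp(y), turning ∫(6*exp(y)*sin(5*exp(y))) dy into ∫(6*sin(5*u)) du: now -5*sin(4*y)/12 + ∫(6*sin(5*u)) du.
Step 4. Evaluate the standard form: now -5*sin(4*y)/12 - 6*cos(5*u)/5.
Step 5. Substitute back u = exp(y): now -5*sin(4*y)/12 - 6*cos(5*exp(y))/5.
Answer: -5*sin(4*y)/12 - 6*cos(5*exp(y))/5.


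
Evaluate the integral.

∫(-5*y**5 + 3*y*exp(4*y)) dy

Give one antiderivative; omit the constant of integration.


Answer: -5*y**6/6 + 3*y*exp(4*y)/4 - 3*exp(4*y)/16.


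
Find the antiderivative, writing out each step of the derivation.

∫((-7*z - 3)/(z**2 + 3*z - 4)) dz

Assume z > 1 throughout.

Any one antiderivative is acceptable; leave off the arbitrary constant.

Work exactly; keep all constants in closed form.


Step 1. Decompose ∫((-7*z - 3)/(z**2 + 3*z - 4)) dz by partial fractions, (-7*z - 3)/(z**2 + 3*z - 4) = -5/(z + 4) - 2/(z - 1): now ∫(-2/(z - 1)) dz + ∫(-5/(z + 4)) dz.
Step 2. Evaluate the standard form [assuming z > -4]: now -5*log(z + 4) + ∫(-2/(z - 1)) dz.
Step 3. Evaluate the standard form [assuming z > 1]: now -2*log(z - 1) - 5*log(z + 4).
Answer: -2*log(z - 1) - 5*log(z + 4).


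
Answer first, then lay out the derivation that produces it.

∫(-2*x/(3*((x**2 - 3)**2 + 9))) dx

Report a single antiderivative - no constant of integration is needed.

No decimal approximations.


The answer is -atan(x**2/3 - 1)/9.
Step 1. Substitute u = x**2 - 3, turning ∫(-2*x/(3*((x**2 - 3)**2 + 9))) dx into ∫(-1/(3*(u**2 + 9))) du: now ∫(-1/(3*(u**2 + 9))) du.
Step 2. Evaluate the standard form: now -atan(u/3)/9.
Step 3. Substitute back u = x**2 - 3: now -atan(x**2/3 - 1)/9.
Answer: -atan(x**2/3 - 1)/9.


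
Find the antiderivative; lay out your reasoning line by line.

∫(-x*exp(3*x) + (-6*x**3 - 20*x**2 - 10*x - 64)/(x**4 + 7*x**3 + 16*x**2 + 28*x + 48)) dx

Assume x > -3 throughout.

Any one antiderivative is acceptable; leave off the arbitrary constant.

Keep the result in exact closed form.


Step 1. Rewrite: now ∫(-x*exp(3*x)) dx + ∫((-6*x**3 - 20*x**2 - 10*x - 64)/(x**4 + 7*x**3 + 16*x**2 + 28*x + 48)) dx.
Step 2. Integrate ∫(-x*exp(3*x)) dx by parts with u = x, dv = (-exp(3*x)) dx, so v = -exp(3*x)/3: now -x*exp(3*x)/3 + ∫((-6*x**3 - 20*x**2 - 10*x - 64)/(x**4 + 7*x**3 + 16*x**2 + 28*x + 48)) dx + ∫(exp(3*x)/3) dx.
Step 3. Evaluate the standard form: now -x*exp(3*x)/3 + exp(3*x)/9 + ∫((-6*x**3 - 20*x**2 - 10*x - 64)/(x**4 + 7*x**3 + 16*x**2 + 28*x + 48)) dx.
Step 4. Decompose ∫((-6*x**3 - 20*x**2 - 10*x - 64)/(x**4 + 7*x**3 + 16*x**2 + 28*x + 48)) dx by partial fractions, (-6*x**3 - 20*x**2 - 10*x - 64)/(x**4 + 7*x**3 + 16*x**2 + 28*x + 48) = 2/(x**2 + 4) - 2/(x + 4) - 4/(x + 3): now -x*exp(3*x)/3 + exp(3*x)/9 + ∫(-4/(x + 3)) dx + ∫(-2/(x + 4)) dx + ∫(2/(x**2 + 4)) dx.
Step 5. Evaluate the standard form [assuming x > -3]: now -x*exp(3*x)/3 + exp(3*x)/9 - 4*log(x + 3) + ∫(-2/(x + 4)) dx + ∫(2/(x**2 + 4)) dx.
Step 6. Evaluate the standard form [assuming x > -4]: now -x*exp(3*x)/3 + exp(3*x)/9 - 4*log(x + 3) - 2*log(x + 4) + ∫(2/(x**2 + 4)) dx.
Step 7. Evaluate the standard form: now -x*exp(3*x)/3 + exp(3*x)/9 - 4*log(x + 3) - 2*log(x + 4) + atan(x/2).
Answer: -x*exp(3*x)/3 + exp(3*x)/9 - 4*log(x + 3) - 2*log(x + 4) + atan(x/2).


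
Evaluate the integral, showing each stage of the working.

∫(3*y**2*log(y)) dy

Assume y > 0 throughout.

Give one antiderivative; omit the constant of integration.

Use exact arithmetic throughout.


Step 1. Integrate ∫(3*y**2*log(y)) dy by parts with u = log(y), dv = (3*y**2) dy, so v = y**3 [assuming y > 0]: now y**3*log(y) + ∫(-y**2) dy.
Step 2. Evaluate the standard form: now y**3*log(y) - y**3/3.
Answer: y**3*log(y) - y**3/3.


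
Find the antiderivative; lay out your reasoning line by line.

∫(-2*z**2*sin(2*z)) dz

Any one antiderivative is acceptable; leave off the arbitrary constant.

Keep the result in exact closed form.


Step 1. Integrate ∫(-2*z**2*sin(2*z)) dz by parts with u = z**2, dv = (-2*sin(2*z)) dz, so v = cos(2*z): now z**2*cos(2*z) + ∫(-2*z*cos(2*z)) dz.
Step 2. Integrate ∫(-2*z*cos(2*z)) dz by parts with u = z, dv = (-2*cos(2*z)) dz, so v = -sin(2*z): now z**2*cos(2*z) - z*sin(2*z) + ∫(sin(2*z)) dz.
Step 3. Evaluate the standard form: now z**2*cos(2*z) - z*sin(2*z) - cos(2*z)/2.
Answer: z**2*cos(2*z) - z*sin(2*z) - cos(2*z)/2.


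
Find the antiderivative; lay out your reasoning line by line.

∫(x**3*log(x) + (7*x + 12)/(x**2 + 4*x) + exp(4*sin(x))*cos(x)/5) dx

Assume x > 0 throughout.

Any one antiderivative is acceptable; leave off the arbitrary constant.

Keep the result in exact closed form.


Step 1. Rewrite: now ∫(x**3*log(x)) dx + ∫((7*x + 12)/(x**2 + 4*x)) dx + ∫(exp(4*sin(x))*cos(x)/5) dx.
Step 2. Integrate ∫(x**3*log(x)) dx by parts with u = log(x), dv = (x**3) dx, so v = x**4/4 [assuming x > 0]: now x**4*log(x)/4 + ∫(-x**3/4) dx + ∫((7*x + 12)/(x**2 + 4*x)) dx + ∫(exp(4*sin(x))*cos(x)/5) dx.
Step 3. Evaluate the standard form: now x**4*log(x)/4 - x**4/16 + ∫((7*x + 12)/(x**2 + 4*x)) dx + ∫(exp(4*sin(x))*cos(x)/5) dx.
Step 4. Decompose ∫((7*x + 12)/(x**2 + 4*x)) dx by partial fractions, (7*x + 12)/(x**2 + 4*x) = 4/(x + 4) + 3/x: now x**4*log(x)/4 - x**4/16 + ∫(3/x) dx + ∫(exp(4*sin(x))*cos(x)/5) dx + ∫(4/(x + 4)) dx.
Step 5. Evaluate the standard form [assuming x > 0]: now x**4*log(x)/4 - x**4/16 + 3*log(x) + ∫(exp(4*sin(x))*cos(x)/5) dx + ∫(4/(x + 4)) dx.
Step 6. Evaluate the standard form [assuming x > -4]: now x**4*log(x)/4 - x**4/16 + 3*log(x) + 4*log(x + 4) + ∫(exp(4*sin(x))*cos(x)/5) dx.
Step 7. Substitute u = sin(x), turning ∫(exp(4*sin(x))*cos(x)/5) dx into ∫(exp(4*u)/5) du: now x**4*log(x)/4 - x**4/16 + 3*log(x) + 4*log(x + 4) + ∫(exp(4*u)/5) du.
Step 8. Evaluate the standard form: now x**4*log(x)/4 - x**4/16 + exp(4*u)/20 + 3*log(x) + 4*log(x + 4).
Step 9. Substitute back u = sin(x): now x**4*log(x)/4 - x**4/16 + exp(4*sin(x))/20 + 3*log(x) + 4*log(x + 4).
Answer: x**4*log(x)/4 - x**4/16 + exp(4*sin(x))/20 + 3*log(x) + 4*log(x + 4).


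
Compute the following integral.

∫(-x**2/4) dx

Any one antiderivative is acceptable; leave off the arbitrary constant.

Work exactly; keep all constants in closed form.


Answer: -x**3/12.


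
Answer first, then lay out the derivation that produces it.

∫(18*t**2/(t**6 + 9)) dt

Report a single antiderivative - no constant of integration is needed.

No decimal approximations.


The answer is 2*atan(t**3/3).
Step 1. Substitute u = t**3, turning ∫(18*t**2/(t**6 + 9)) dt into ∫(6/(u**2 + 9)) du: now ∫(6/(u**2 + 9)) du.
Step 2. Evaluate the standard form: now 2*atan(u/3).
Step 3. Substitute back u = t**3: now 2*atan(t**3/3).
Answer: 2*atan(t**3/3).


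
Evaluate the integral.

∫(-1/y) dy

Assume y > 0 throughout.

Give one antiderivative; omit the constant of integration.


Answer: -log(y).


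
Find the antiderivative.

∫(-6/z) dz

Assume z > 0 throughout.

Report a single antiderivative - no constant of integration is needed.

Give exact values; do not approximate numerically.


Answer: -6*log(z).


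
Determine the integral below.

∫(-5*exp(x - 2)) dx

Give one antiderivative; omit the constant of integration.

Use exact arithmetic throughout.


Answer: -5*exp(x - 2).


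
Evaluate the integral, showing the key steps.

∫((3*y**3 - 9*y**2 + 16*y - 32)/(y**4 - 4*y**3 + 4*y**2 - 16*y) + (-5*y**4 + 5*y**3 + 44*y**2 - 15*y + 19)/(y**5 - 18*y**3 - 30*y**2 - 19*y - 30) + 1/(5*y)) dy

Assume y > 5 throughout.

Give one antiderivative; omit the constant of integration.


Step 1. Rewrite: now ∫(1/(5*y)) dy + ∫((3*y**3 - 9*y**2 + 16*y - 32)/(y**4 - 4*y**3 + 4*y**2 - 16*y)) dy + ∫((-5*y**4 + 5*y**3 + 44*y**2 - 15*y + 19)/(y**5 - 18*y**3 - 30*y**2 - 19*y - 30)) dy.
Step 2. Decompose ∫((-5*y**4 + 5*y**3 + 44*y**2 - 15*y + 19)/(y**5 - 18*y**3 - 30*y**2 - 19*y - 30)) dy by partial fractions, (-5*y**4 + 5*y**3 + 44*y**2 - 15*y + 19)/(y**5 - 18*y**3 - 30*y**2 - 19*y - 30) = 1/(y**2 + 1) - 1/(y + 3) - 3/(y + 2) - 1/(y - 5): now ∫(1/(5*y)) dy + ∫((3*y**3 - 9*y**2 + 16*y - 32)/(y**4 - 4*y**3 + 4*y**2 - 16*y)) dy + ∫(-1/(y - 5)) dy + ∫(-3/(y + 2)) dy + ∫(-1/(y + 3)) dy + ∫(1/(y**2 + 1)) dy.
Step 3. Evaluate the standard form [assuming y > -2]: now -3*log(y + 2) + ∫(1/(5*y)) dy + ∫((3*y**3 - 9*y**2 + 16*y - 32)/(y**4 - 4*y**3 + 4*y**2 - 16*y)) dy + ∫(-1/(y - 5)) dy + ∫(-1/(y + 3)) dy + ∫(1/(y**2 + 1)) dy.
Step 4. Evaluate the standard form [assuming y > -3]: now -3*log(y + 2) - log(y + 3) + ∫(1/(5*y)) dy + ∫((3*y**3 - 9*y**2 + 16*y - 32)/(y**4 - 4*y**3 + 4*y**2 - 16*y)) dy + ∫(-1/(y - 5)) dy + ∫(1/(y**2 + 1)) dy.
Step 5. Evaluate the standard form [assuming y > 5]: now -log(y - 5) - 3*log(y + 2) - log(y + 3) + ∫(1/(5*y)) dy + ∫((3*y**3 - 9*y**2 + 16*y - 32)/(y**4 - 4*y**3 + 4*y**2 - 16*y)) dy + ∫(1/(y**2 + 1)) dy.
Step 6. Evaluate the standard form: now -log(y - 5) - 3*log(y + 2) - log(y + 3) + atan(y) + ∫(1/(5*y)) dy + ∫((3*y**3 - 9*y**2 + 16*y - 32)/(y**4 - 4*y**3 + 4*y**2 - 16*y)) dy.
Step 7. Evaluate the standard form [assuming y > 0]: now log(y)/5 - log(y - 5) - 3*log(y + 2) - log(y + 3) + atan(y) + ∫((3*y**3 - 9*y**2 + 16*y - 32)/(y**4 - 4*y**3 + 4*y**2 - 16*y)) dy.
Step 8. Decompose ∫((3*y**3 - 9*y**2 + 16*y - 32)/(y**4 - 4*y**3 + 4*y**2 - 16*y)) dy by partial fractions, (3*y**3 - 9*y**2 + 16*y - 32)/(y**4 - 4*y**3 + 4*y**2 - 16*y) = -1/(y**2 + 4) + 1/(y - 4) + 2/y: now log(y)/5 - log(y - 5) - 3*log(y + 2) - log(y + 3) + atan(y) + ∫(2/y) dy + ∫(1/(y - 4)) dy + ∫(-1/(y**2 + 4)) dy.
Step 9. Evaluate the standard form [assuming y > 0]: now 11*log(y)/5 - log(y - 5) - 3*log(y + 2) - log(y + 3) + atan(y) + ∫(1/(y - 4)) dy + ∫(-1/(y**2 + 4)) dy.
Step 10. Evaluate the standard form [assuming y > 4]: now 11*log(y)/5 - log(y - 5) + log(y - 4) - 3*log(y + 2) - log(y + 3) + atan(y) + ∫(-1/(y**2 + 4)) dy.
Step 11. Evaluate the standard form: now 11*log(y)/5 - log(y - 5) + log(y - 4) - 3*log(y + 2) - log(y + 3) - atan(y/2)/2 + atan(y).
Answer: 11*log(y)/5 - log(y - 5) + log(y - 4) - 3*log(y + 2) - log(y + 3) - atan(y/2)/2 + atan(y).


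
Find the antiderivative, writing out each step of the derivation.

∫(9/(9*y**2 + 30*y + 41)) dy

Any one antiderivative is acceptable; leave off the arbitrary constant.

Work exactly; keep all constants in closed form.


Step 1. Substitute u = -3*y - 5, turning ∫(9/(9*y**2 + 30*y + 41)) dy into ∫(-3/(u**2 + 16)) du: now ∫(-3/(u**2 + 16)) du.
Step 2. Evaluate the standard form: now -3*atan(u/4)/4.
Step 3. Substitute back u = -3*y - 5: now 3*atan(3*y/4 + 5/4)/4.
Answer: 3*atan(3*y/4 + 5/4)/4.


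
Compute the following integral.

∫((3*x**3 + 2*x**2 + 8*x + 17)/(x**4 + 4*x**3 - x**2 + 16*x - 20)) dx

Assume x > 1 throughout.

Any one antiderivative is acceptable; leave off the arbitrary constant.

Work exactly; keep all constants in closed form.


Answer: log(x - 1) + 2*log(x + 5) - atan(x/2)/2.


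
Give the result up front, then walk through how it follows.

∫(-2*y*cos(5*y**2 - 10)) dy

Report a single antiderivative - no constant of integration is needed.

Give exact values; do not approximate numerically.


The answer is -sin(5*y**2 - 10)/5.
Step 1. Substitute u = y**2 - 2, turning ∫(-2*y*cos(5*y**2 - 10)) dy into ∫(-cos(5*u)) du: now ∫(-cos(5*u)) du.
Step 2. Evaluate the standard form: now -sin(5*u)/5.
Step 3. Substitute back u = y**2 - 2: now -sin(5*y**2 - 10)/5.
Answer: -sin(5*y**2 - 10)/5.


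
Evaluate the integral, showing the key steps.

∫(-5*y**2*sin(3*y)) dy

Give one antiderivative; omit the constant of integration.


Step 1. Integrate ∫(-5*y**2*sin(3*y)) dy by parts with u = y**2, dv = (-5*sin(3*y)) dy, so v = 5*cos(3*y)/3: now 5*y**2*cos(3*y)/3 + ∫(-10*y*cos(3*y)/3) dy.
Step 2. Integrate ∫(-10*y*cos(3*y)/3) dy by parts with u = y, dv = (-10*cos(3*y)/3) dy, so v = -10*sin(3*y)/9: now 5*y**2*cos(3*y)/3 - 10*y*sin(3*y)/9 + ∫(10*sin(3*y)/9) dy.
Step 3. Evaluate the standard form: now 5*y**2*cos(3*y)/3 - 10*y*sin(3*y)/9 - 10*cos(3*y)/27.
Answer: 5*y**2*cos(3*y)/3 - 10*y*sin(3*y)/9 - 10*cos(3*y)/27.


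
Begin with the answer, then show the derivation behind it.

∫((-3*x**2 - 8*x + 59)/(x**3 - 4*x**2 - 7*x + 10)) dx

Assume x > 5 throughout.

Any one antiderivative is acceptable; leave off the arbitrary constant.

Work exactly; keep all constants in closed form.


The answer is -2*log(x - 5) - 4*log(x - 1) + 3*log(x + 2).
Step 1. Decompose ∫((-3*x**2 - 8*x + 59)/(x**3 - 4*x**2 - 7*x + 10)) dx by partial fractions, (-3*x**2 - 8*x + 59)/(x**3 - 4*x**2 - 7*x + 10) = 3/(x + 2) - 4/(x - 1) - 2/(x - 5): now ∫(-2/(x - 5)) dx + ∫(-4/(x - 1)) dx + ∫(3/(x + 2)) dx.
Step 2. Evaluate the standard form [assuming x > -2]: now 3*log(x + 2) + ∫(-2/(x - 5)) dx + ∫(-4/(x - 1)) dx.
Step 3. Evaluate the standard form [assuming x > 5]: now -2*log(x - 5) + 3*log(x + 2) + ∫(-4/(x - 1)) dx.
Step 4. Evaluate the standard form [assuming x > 1]: now -2*log(x - 5) - 4*log(x - 1) + 3*log(x + 2).
Answer: -2*log(x - 5) - 4*log(x - 1) + 3*log(x + 2).


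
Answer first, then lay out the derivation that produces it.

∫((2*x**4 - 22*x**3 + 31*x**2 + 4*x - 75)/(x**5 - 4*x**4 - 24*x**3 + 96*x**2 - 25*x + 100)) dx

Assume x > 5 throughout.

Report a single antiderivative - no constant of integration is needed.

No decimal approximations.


The answer is -3*log(x - 5) + 3*log(x - 4) + 2*log(x + 5) - atan(x).
Step 1. Decompose ∫((2*x**4 - 22*x**3 + 31*x**2 + 4*x - 75)/(x**5 - 4*x**4 - 24*x**3 + 96*x**2 - 25*x + 100)) dx by partial fractions, (2*x**4 - 22*x**3 + 31*x**2 + 4*x - 75)/(x**5 - 4*x**4 - 24*x**3 + 96*x**2 - 25*x + 100) = -1/(x**2 + 1) + 2/(x + 5) + 3/(x - 4) - 3/(x - 5): now ∫(-3/(x - 5)) dx + ∫(3/(x - 4)) dx + ∫(2/(x + 5)) dx + ∫(-1/(x**2 + 1)) dx.
Step 2. Evaluate the standard form [assuming x > 5]: now -3*log(x - 5) + ∫(3/(x - 4)) dx + ∫(2/(x + 5)) dx + ∫(-1/(x**2 + 1)) dx.
Step 3. Evaluate the standard form [assuming x > -5]: now -3*log(x - 5) + 2*log(x + 5) + ∫(3/(x - 4)) dx + ∫(-1/(x**2 + 1)) dx.
Step 4. Evaluate the standard form [assuming x > 4]: now -3*log(x - 5) + 3*log(x - 4) + 2*log(x + 5) + ∫(-1/(x**2 + 1)) dx.
Step 5. Evaluate the standard form: now -3*log(x - 5) + 3*log(x - 4) + 2*log(x + 5) - atan(x).
Answer: -3*log(x - 5) + 3*log(x - 4) + 2*log(x + 5) - atan(x).


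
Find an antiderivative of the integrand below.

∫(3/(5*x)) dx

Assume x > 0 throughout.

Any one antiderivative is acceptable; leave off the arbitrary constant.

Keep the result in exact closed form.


Answer: 3*log(x)/5.


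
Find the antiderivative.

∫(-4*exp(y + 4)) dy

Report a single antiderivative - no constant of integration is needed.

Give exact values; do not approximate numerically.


Answer: -4*exp(y + 4).


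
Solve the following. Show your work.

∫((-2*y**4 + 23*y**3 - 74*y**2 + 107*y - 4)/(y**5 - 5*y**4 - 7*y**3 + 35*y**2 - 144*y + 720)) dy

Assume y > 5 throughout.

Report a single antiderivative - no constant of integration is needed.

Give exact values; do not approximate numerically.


Step 1. Decompose ∫((-2*y**4 + 23*y**3 - 74*y**2 + 107*y - 4)/(y**5 - 5*y**4 - 7*y**3 + 35*y**2 - 144*y + 720)) dy by partial fractions, (-2*y**4 + 23*y**3 - 74*y**2 + 107*y - 4)/(y**5 - 5*y**4 - 7*y**3 + 35*y**2 - 144*y + 720) = 4/(y**2 + 9) - 2/(y + 4) - 1/(y - 4) + 1/(y - 5): now ∫(1/(y - 5)) dy + ∫(-1/(y - 4)) dy + ∫(-2/(y + 4)) dy + ∫(4/(y**2 + 9)) dy.
Step 2. Evaluate the standard form [assuming y > -4]: now -2*log(y + 4) + ∫(1/(y - 5)) dy + ∫(-1/(y - 4)) dy + ∫(4/(y**2 + 9)) dy.
Step 3. Evaluate the standard form [assuming y > 4]: now -log(y - 4) - 2*log(y + 4) + ∫(1/(y - 5)) dy + ∫(4/(y**2 + 9)) dy.
Step 4. Evaluate the standard form [assuming y > 5]: now log(y - 5) - log(y - 4) - 2*log(y + 4) + ∫(4/(y**2 + 9)) dy.
Step 5. Evaluate the standard form: now log(y - 5) - log(y - 4) - 2*log(y + 4) + 4*atan(y/3)/3.
Answer: log(y - 5) - log(y - 4) - 2*log(y + 4) + 4*atan(y/3)/3.


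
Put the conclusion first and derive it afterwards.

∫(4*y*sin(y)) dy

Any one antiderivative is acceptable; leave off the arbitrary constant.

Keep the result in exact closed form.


The answer is -4*y*cos(y) + 4*sin(y).
Step 1. Integrate ∫(4*y*sin(y)) dy by parts with u = y, dv = (4*sin(y)) dy, so v = -4*cos(y): now -4*y*cos(y) + ∫(4*cos(y)) dy.
Step 2. Evaluate the standard form: now -4*y*cos(y) + 4*sin(y).
Answer: -4*y*cos(y) + 4*sin(y).


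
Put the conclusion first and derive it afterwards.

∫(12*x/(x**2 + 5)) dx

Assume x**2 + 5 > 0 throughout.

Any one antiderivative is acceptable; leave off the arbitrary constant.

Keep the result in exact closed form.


The answer is 6*log(x**2 + 5).
Step 1. Substitute u = x**2 + 5, turning ∫(12*x/(x**2 + 5)) dx into ∫(6/u) du: now ∫(6/u) du.
Step 2. Evaluate the standard form [assuming u > 0]: now 6*log(u).
Step 3. Substitute back u = x**2 + 5: now 6*log(x**2 + 5).
Answer: 6*log(x**2 + 5).


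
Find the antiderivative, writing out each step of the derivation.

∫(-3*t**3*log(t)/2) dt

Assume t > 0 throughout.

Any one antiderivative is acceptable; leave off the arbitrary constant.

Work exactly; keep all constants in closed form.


Step 1. Integrate ∫(-3*t**3*log(t)/2) dt by parts with u = log(t), dv = (-3*t**3/2) dt, so v = -3*t**4/8 [assuming t > 0]: now -3*t**4*log(t)/8 + ∫(3*t**3/8) dt.
Step 2. Evaluate the standard form: now -3*t**4*log(t)/8 + 3*t**4/32.
Answer: -3*t**4*log(t)/8 + 3*t**4/32.


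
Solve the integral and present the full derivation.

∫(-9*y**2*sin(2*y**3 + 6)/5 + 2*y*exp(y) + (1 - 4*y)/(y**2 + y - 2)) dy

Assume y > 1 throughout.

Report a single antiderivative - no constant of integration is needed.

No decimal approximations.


Step 1. Rewrite: now ∫(2*y*exp(y)) dy + ∫(-9*y**2*sin(2*y**3 + 6)/5) dy + ∫((1 - 4*y)/(y**2 + y - 2)) dy.
Step 2. Integrate ∫(2*y*exp(y)) dy by parts with u = y, dv = (2*exp(y)) dy, so v = 2*exp(y): now 2*y*exp(y) + ∫(-9*y**2*sin(2*y**3 + 6)/5) dy + ∫((1 - 4*y)/(y**2 + y - 2)) dy + ∫(-2*exp(y)) dy.
Step 3. Evaluate the standard form: now 2*y*exp(y) - 2*exp(y) + ∫(-9*y**2*sin(2*y**3 + 6)/5) dy + ∫((1 - 4*y)/(y**2 + y - 2)) dy.
Step 4. Decompose ∫((1 - 4*y)/(y**2 + y - 2)) dy by partial fractions, (1 - 4*y)/(y**2 + y - 2) = -3/(y + 2) - 1/(y - 1): now 2*y*exp(y) - 2*exp(y) + ∫(-9*y**2*sin(2*y**3 + 6)/5) dy + ∫(-1/(y - 1)) dy + ∫(-3/(y + 2)) dy.
Step 5. Evaluate the standard form [assuming y > -2]: now 2*y*exp(y) - 2*exp(y) - 3*log(y + 2) + ∫(-9*y**2*sin(2*y**3 + 6)/5) dy + ∫(-1/(y - 1)) dy.
Step 6. Evaluate the standard form [assuming y > 1]: now 2*y*exp(y) - 2*exp(y) - log(y - 1) - 3*log(y + 2) + ∫(-9*y**2*sin(2*y**3 + 6)/5) dy.
Step 7. Substitute u = y**3 + 3, turning ∫(-9*y**2*sin(2*y**3 + 6)/5) dy into ∫(-3*sin(2*u)/5) du: now 2*y*exp(y) - 2*exp(y) - log(y - 1) - 3*log(y + 2) + ∫(-3*sin(2*u)/5) du.
Step 8. Evaluate the standard form: now 2*y*exp(y) - 2*exp(y) - log(y - 1) - 3*log(y + 2) + 3*cos(2*u)/10.
Step 9. Substitute back u = y**3 + 3: now 2*y*exp(y) - 2*exp(y) - log(y - 1) - 3*log(y + 2) + 3*cos(2*y**3 + 6)/10.
Answer: 2*y*exp(y) - 2*exp(y) - log(y - 1) - 3*log(y + 2) + 3*cos(2*y**3 + 6)/10.


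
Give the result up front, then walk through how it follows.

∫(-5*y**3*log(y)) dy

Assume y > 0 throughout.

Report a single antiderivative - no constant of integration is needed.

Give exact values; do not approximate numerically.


The answer is -5*y**4*log(y)/4 + 5*y**4/16.
Step 1. Integrate ∫(-5*y**3*log(y)) dy by parts with u = log(y), dv = (-5*y**3) dy, so v = -5*y**4/4 [assuming y > 0]: now -5*y**4*log(y)/4 + ∫(5*y**3/4) dy.
Step 2. Evaluate the standard form: now -5*y**4*log(y)/4 + 5*y**4/16.
Answer: -5*y**4*log(y)/4 + 5*y**4/16.


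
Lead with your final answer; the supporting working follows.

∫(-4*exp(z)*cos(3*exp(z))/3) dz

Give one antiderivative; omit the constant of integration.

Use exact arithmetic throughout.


The answer is -4*sin(3*exp(z))/9.
Step 1. Substitute u = exp(z), turning ∫(-4*exp(z)*cos(3*exp(z))/3) dz into ∫(-4*cos(3*u)/3) du: now ∫(-4*cos(3*u)/3) du.
Step 2. Evaluate the standard form: now -4*sin(3*u)/9.
Step 3. Substitute back u = exp(z): now -4*sin(3*exp(z))/9.
Answer: -4*sin(3*exp(z))/9.


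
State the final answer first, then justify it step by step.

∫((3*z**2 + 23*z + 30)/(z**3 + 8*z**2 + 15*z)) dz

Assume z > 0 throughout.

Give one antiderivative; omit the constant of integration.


The answer is 2*log(z) + 2*log(z + 3) - log(z + 5).
Step 1. Decompose ∫((3*z**2 + 23*z + 30)/(z**3 + 8*z**2 + 15*z)) dz by partial fractions, (3*z**2 + 23*z + 30)/(z**3 + 8*z**2 + 15*z) = -1/(z + 5) + 2/(z + 3) + 2/z: now ∫(2/z) dz + ∫(2/(z + 3)) dz + ∫(-1/(z + 5)) dz.
Step 2. Evaluate the standard form [assuming z > 0]: now 2*log(z) + ∫(2/(z + 3)) dz + ∫(-1/(z + 5)) dz.
Step 3. Evaluate the standard form [assuming z > -5]: now 2*log(z) - log(z + 5) + ∫(2/(z + 3)) dz.
Step 4. Evaluate the standard form [assuming z > -3]: now 2*log(z) + 2*log(z + 3) - log(z + 5).
Answer: 2*log(z) + 2*log(z + 3) - log(z + 5).
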